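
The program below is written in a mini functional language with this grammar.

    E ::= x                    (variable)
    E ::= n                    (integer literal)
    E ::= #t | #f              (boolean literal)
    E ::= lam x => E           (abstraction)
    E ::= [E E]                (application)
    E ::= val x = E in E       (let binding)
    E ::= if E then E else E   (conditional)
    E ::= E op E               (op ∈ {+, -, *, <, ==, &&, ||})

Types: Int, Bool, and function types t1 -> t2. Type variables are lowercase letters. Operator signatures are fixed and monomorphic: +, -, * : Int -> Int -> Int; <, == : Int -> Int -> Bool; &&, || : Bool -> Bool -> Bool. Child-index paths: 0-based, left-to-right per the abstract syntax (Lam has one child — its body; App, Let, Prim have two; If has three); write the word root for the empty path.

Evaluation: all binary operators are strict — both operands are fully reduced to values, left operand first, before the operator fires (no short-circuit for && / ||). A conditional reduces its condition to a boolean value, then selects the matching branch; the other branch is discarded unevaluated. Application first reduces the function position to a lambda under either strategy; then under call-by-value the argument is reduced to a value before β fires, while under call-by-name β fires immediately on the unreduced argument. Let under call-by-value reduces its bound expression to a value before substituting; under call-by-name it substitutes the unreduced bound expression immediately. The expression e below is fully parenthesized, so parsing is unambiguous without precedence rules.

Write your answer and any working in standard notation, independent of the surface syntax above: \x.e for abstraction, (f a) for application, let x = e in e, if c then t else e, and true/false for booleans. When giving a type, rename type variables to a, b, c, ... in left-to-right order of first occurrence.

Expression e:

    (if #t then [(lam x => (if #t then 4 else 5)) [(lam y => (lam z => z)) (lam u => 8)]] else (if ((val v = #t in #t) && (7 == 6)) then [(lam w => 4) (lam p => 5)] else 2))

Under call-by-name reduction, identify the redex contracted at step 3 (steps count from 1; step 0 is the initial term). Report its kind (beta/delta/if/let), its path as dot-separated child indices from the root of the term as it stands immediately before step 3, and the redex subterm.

Derivation:
step 0: (if true then ((\x.(if true then 4 else 5)) ((\y.(\z.z)) (\u.8))) else (if ((let v = true in true) && (7 == 6)) then ((\w.4) (\p.5)) else 2))
step 1: [if@root] ((\x.(if true then 4 else 5)) ((\y.(\z.z)) (\u.8)))
step 2: [beta@root] (if true then 4 else 5)
step 3: [if@root] 4

Answer: if at root : (if true then 4 else 5)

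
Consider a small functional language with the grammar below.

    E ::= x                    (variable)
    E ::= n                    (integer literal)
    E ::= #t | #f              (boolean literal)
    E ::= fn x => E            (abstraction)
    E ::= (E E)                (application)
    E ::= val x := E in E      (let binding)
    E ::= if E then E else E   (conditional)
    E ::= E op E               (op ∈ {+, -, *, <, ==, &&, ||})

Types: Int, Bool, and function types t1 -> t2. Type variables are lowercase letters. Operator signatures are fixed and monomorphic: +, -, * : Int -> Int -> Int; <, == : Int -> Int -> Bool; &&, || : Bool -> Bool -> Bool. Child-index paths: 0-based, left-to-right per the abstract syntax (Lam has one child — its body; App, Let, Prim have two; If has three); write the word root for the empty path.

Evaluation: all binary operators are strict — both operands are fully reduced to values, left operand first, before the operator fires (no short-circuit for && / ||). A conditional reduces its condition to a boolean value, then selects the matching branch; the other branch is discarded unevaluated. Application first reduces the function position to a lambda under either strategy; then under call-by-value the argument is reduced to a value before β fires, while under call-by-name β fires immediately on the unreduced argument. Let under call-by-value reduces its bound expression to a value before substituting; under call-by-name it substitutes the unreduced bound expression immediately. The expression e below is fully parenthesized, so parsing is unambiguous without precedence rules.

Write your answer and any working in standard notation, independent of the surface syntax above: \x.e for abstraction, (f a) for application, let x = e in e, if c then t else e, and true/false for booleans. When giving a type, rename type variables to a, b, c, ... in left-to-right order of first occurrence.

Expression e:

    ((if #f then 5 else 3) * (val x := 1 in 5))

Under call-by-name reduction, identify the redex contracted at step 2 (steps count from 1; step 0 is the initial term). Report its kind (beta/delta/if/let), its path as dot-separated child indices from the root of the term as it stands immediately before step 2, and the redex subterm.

Derivation:
step 0: ((if false then 5 else 3) * (let x = 1 in 5))
step 1: [if@0] (3 * (let x = 1 in 5))
step 2: [let@1] (3 * 5)

Answer: let at 1 : (let x = 1 in 5)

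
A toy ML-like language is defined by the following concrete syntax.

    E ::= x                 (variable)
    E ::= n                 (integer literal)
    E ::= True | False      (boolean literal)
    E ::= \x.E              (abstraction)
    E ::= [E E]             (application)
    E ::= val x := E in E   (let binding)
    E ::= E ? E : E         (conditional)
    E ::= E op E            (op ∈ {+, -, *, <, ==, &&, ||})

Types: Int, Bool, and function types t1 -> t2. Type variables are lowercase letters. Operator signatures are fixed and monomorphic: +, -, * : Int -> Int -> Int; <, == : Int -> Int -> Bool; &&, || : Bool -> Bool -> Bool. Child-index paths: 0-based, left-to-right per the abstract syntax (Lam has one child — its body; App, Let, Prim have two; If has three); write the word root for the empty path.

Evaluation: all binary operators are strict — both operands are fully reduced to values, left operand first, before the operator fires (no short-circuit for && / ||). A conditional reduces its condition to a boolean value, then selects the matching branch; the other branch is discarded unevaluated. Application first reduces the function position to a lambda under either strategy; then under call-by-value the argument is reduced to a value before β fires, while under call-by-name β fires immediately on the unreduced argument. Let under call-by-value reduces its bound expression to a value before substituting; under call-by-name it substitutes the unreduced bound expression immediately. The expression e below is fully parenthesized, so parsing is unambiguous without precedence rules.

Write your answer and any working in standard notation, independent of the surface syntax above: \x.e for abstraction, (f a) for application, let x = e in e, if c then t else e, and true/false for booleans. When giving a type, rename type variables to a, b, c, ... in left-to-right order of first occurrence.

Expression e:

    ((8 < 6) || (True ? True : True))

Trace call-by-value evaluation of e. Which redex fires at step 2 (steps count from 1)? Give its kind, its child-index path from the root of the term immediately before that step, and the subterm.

Working:
step 0: ((8 < 6) || (if true then true else true))
step 1: [delta@0] (false || (if true then true else true))
step 2: [if@1] (false || true)

Answer: if at 1 : (if true then true else true)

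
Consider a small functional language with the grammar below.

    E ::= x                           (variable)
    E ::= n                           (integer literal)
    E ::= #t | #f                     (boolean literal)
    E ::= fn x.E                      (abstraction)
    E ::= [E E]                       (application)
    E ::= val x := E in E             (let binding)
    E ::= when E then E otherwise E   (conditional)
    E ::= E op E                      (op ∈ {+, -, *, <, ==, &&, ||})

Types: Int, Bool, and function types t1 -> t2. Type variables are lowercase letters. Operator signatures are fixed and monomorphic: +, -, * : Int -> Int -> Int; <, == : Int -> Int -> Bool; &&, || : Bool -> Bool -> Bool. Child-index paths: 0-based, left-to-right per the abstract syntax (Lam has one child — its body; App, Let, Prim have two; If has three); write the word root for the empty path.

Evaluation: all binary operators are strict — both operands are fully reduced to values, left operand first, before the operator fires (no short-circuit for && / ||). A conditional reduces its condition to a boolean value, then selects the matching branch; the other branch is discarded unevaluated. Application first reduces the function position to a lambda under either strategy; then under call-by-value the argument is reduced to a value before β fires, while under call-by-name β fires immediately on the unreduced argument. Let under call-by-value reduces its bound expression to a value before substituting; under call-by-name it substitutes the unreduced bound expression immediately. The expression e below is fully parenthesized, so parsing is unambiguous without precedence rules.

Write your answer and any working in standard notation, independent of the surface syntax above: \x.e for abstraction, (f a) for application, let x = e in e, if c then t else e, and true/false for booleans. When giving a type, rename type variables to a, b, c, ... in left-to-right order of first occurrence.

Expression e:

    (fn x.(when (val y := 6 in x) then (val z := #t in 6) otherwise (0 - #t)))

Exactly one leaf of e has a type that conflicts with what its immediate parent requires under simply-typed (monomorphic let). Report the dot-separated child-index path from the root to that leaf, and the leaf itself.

Answer: 0.2.1 : true

Derivation:
let y : Int
x : a
  unify a ~ Bool
let z : Bool
  unify Int ~ Int
  unify Bool ~ Int
  FAIL: mismatch Bool ~ Int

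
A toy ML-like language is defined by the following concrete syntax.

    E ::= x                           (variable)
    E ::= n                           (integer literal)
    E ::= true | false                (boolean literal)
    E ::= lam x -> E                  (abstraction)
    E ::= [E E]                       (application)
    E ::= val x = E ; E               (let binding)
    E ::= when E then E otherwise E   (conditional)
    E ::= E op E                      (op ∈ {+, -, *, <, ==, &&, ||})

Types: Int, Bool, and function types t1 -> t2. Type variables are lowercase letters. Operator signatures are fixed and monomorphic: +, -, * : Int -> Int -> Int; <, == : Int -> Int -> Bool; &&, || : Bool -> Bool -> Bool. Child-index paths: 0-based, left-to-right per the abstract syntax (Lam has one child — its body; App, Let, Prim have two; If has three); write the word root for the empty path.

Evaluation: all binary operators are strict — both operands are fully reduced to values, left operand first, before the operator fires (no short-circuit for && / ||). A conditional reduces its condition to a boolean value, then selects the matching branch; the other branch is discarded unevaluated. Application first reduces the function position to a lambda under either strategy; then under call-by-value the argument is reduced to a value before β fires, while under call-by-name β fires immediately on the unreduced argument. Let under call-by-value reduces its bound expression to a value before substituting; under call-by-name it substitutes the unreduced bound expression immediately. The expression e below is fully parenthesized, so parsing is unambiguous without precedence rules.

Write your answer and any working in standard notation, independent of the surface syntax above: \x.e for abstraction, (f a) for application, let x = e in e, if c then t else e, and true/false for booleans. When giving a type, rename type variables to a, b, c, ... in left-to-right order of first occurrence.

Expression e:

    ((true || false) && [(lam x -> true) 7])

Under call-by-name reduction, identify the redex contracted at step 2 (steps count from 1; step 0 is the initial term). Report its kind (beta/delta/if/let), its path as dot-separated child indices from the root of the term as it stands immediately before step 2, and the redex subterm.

Working:
step 0: ((true || false) && ((\x.true) 7))
step 1: [delta@0] (true && ((\x.true) 7))
step 2: [beta@1] (true && true)

Answer: beta at 1 : ((\x.true) 7)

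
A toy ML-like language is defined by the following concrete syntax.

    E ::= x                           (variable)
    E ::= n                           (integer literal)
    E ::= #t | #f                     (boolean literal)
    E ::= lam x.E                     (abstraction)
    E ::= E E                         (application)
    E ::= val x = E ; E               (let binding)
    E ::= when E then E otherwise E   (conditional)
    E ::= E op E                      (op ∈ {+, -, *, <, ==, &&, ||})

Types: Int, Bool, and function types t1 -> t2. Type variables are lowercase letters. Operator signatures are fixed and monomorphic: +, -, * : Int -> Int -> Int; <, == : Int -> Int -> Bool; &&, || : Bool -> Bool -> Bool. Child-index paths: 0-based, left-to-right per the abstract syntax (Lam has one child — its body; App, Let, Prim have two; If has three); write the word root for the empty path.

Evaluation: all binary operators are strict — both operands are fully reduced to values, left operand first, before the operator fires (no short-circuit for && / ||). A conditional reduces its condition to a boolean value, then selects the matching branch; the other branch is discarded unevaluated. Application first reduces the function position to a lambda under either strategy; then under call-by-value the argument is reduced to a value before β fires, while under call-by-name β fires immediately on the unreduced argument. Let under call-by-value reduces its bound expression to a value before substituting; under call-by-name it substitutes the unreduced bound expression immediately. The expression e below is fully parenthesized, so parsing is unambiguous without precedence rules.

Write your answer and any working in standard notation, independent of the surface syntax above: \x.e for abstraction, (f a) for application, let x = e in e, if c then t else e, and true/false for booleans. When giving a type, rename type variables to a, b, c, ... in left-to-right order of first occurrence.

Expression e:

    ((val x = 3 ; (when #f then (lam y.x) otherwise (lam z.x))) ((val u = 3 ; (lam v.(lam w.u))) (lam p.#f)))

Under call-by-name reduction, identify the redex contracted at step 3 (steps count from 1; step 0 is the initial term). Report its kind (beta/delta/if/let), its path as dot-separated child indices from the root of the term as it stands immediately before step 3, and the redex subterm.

Answer: beta at root : ((\z.3) ((let u = 3 in (\v.(\w.u))) (\p.false)))

Derivation:
step 0: ((let x = 3 in (if false then (\y.x) else (\z.x))) ((let u = 3 in (\v.(\w.u))) (\p.false)))
step 1: [let@0] ((if false then (\y.3) else (\z.3)) ((let u = 3 in (\v.(\w.u))) (\p.false)))
step 2: [if@0] ((\z.3) ((let u = 3 in (\v.(\w.u))) (\p.false)))
step 3: [beta@root] 3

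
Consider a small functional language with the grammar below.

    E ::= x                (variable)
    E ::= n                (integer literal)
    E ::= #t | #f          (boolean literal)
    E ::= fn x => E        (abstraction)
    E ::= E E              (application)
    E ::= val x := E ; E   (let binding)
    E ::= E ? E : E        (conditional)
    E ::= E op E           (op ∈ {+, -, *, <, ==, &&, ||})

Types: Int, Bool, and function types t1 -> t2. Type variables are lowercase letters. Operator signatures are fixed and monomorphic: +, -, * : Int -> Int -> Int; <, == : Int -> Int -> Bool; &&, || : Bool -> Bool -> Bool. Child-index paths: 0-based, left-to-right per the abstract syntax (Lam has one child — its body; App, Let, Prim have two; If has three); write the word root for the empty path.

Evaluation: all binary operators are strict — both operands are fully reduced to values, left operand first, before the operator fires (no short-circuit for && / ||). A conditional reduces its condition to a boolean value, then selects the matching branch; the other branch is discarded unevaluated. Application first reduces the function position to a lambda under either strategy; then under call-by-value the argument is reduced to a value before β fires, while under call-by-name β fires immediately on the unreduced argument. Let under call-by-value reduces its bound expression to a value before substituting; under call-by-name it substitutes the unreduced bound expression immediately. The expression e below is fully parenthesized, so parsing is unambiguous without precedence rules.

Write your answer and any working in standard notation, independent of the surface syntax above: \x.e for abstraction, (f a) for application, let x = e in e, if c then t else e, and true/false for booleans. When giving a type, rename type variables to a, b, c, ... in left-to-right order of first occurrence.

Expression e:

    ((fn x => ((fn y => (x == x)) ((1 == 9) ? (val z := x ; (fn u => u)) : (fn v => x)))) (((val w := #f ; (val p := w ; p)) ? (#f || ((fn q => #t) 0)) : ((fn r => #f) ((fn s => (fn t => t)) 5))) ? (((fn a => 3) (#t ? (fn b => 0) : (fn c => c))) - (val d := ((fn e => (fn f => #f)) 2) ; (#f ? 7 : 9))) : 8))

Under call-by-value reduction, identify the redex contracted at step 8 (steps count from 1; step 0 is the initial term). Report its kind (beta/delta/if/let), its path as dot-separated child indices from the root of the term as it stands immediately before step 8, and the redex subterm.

Answer: delta at 1.0 : (1 == 9)

Working:
step 0: ((\x.((\y.(x == x)) (if (1 == 9) then (let z = x in (\u.u)) else (\v.x)))) (if (if (let w = false in (let p = w in p)) then (false || ((\q.true) 0)) else ((\r.false) ((\s.(\t.t)) 5))) then (((\a.3) (if true then (\b.0) else (\c.c))) - (let d = ((\e.(\f.false)) 2) in (if false then 7 else 9))) else 8))
step 1: [let@1.0.0] ((\x.((\y.(x == x)) (if (1 == 9) then (let z = x in (\u.u)) else (\v.x)))) (if (if (let p = false in p) then (false || ((\q.true) 0)) else ((\r.false) ((\s.(\t.t)) 5))) then (((\a.3) (if true then (\b.0) else (\c.c))) - (let d = ((\e.(\f.false)) 2) in (if false then 7 else 9))) else 8))
step 2: [let@1.0.0] ((\x.((\y.(x == x)) (if (1 == 9) then (let z = x in (\u.u)) else (\v.x)))) (if (if false then (false || ((\q.true) 0)) else ((\r.false) ((\s.(\t.t)) 5))) then (((\a.3) (if true then (\b.0) else (\c.c))) - (let d = ((\e.(\f.false)) 2) in (if false then 7 else 9))) else 8))
step 3: [if@1.0] ((\x.((\y.(x == x)) (if (1 == 9) then (let z = x in (\u.u)) else (\v.x)))) (if ((\r.false) ((\s.(\t.t)) 5)) then (((\a.3) (if true then (\b.0) else (\c.c))) - (let d = ((\e.(\f.false)) 2) in (if false then 7 else 9))) else 8))
step 4: [beta@1.0.1] ((\x.((\y.(x == x)) (if (1 == 9) then (let z = x in (\u.u)) else (\v.x)))) (if ((\r.false) (\t.t)) then (((\a.3) (if true then (\b.0) else (\c.c))) - (let d = ((\e.(\f.false)) 2) in (if false then 7 else 9))) else 8))
step 5: [beta@1.0] ((\x.((\y.(x == x)) (if (1 == 9) then (let z = x in (\u.u)) else (\v.x)))) (if false then (((\a.3) (if true then (\b.0) else (\c.c))) - (let d = ((\e.(\f.false)) 2) in (if false then 7 else 9))) else 8))
step 6: [if@1] ((\x.((\y.(x == x)) (if (1 == 9) then (let z = x in (\u.u)) else (\v.x)))) 8)
step 7: [beta@root] ((\y.(8 == 8)) (if (1 == 9) then (let z = 8 in (\u.u)) else (\v.8)))
step 8: [delta@1.0] ((\y.(8 == 8)) (if false then (let z = 8 in (\u.u)) else (\v.8)))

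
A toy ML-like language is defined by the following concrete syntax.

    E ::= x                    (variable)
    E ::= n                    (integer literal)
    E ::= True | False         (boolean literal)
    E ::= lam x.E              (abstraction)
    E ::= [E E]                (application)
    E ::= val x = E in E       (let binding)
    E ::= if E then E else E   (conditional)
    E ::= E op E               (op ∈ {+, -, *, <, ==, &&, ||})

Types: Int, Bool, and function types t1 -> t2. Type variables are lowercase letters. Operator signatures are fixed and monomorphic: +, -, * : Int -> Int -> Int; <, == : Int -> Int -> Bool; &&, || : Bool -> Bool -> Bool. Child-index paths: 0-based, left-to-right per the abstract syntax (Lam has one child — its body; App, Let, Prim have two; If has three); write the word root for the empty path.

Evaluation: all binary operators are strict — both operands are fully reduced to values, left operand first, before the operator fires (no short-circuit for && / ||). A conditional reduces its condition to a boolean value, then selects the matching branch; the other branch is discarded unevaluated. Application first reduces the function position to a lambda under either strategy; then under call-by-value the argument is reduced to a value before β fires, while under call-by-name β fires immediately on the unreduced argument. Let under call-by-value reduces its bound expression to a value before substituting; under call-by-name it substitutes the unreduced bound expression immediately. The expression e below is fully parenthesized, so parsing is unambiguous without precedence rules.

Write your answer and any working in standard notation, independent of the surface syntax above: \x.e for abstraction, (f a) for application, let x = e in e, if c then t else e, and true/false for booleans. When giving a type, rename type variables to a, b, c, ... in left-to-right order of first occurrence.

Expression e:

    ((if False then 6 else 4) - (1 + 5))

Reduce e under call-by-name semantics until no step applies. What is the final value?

Answer: -2

Derivation:
step 0: ((if false then 6 else 4) - (1 + 5))
step 1: [if@0] (4 - (1 + 5))
step 2: [delta@1] (4 - 6)
step 3: [delta@root] -2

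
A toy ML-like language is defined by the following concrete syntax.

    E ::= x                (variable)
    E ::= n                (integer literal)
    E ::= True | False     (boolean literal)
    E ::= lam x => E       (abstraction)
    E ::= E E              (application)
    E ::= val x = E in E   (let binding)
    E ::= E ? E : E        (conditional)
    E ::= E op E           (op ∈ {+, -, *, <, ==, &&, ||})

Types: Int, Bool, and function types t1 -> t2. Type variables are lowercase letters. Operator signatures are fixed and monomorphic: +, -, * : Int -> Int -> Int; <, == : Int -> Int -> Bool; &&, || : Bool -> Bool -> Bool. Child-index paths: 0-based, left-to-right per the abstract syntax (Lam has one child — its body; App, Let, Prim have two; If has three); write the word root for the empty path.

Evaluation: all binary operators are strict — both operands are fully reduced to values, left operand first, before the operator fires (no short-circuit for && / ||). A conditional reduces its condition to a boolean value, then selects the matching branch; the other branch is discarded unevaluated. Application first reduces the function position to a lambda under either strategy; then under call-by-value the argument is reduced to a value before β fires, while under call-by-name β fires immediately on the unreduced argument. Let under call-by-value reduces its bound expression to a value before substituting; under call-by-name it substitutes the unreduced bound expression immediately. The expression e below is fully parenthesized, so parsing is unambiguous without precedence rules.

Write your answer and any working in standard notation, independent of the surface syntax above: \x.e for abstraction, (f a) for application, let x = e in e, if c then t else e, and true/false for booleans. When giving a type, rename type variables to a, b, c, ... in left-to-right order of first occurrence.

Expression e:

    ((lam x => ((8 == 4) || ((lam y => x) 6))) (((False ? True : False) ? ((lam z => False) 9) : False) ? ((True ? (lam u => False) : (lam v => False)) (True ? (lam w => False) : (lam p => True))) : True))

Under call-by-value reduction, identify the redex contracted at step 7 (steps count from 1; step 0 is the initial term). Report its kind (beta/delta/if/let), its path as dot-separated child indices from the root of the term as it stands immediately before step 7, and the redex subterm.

Answer: delta at root : (false || true)

Trace:
step 0: ((\x.((8 == 4) || ((\y.x) 6))) (if (if (if false then true else false) then ((\z.false) 9) else false) then ((if true then (\u.false) else (\v.false)) (if true then (\w.false) else (\p.true))) else true))
step 1: [if@1.0.0] ((\x.((8 == 4) || ((\y.x) 6))) (if (if false then ((\z.false) 9) else false) then ((if true then (\u.false) else (\v.false)) (if true then (\w.false) else (\p.true))) else true))
step 2: [if@1.0] ((\x.((8 == 4) || ((\y.x) 6))) (if false then ((if true then (\u.false) else (\v.false)) (if true then (\w.false) else (\p.true))) else true))
step 3: [if@1] ((\x.((8 == 4) || ((\y.x) 6))) true)
step 4: [beta@root] ((8 == 4) || ((\y.true) 6))
step 5: [delta@0] (false || ((\y.true) 6))
step 6: [beta@1] (false || true)
step 7: [delta@root] true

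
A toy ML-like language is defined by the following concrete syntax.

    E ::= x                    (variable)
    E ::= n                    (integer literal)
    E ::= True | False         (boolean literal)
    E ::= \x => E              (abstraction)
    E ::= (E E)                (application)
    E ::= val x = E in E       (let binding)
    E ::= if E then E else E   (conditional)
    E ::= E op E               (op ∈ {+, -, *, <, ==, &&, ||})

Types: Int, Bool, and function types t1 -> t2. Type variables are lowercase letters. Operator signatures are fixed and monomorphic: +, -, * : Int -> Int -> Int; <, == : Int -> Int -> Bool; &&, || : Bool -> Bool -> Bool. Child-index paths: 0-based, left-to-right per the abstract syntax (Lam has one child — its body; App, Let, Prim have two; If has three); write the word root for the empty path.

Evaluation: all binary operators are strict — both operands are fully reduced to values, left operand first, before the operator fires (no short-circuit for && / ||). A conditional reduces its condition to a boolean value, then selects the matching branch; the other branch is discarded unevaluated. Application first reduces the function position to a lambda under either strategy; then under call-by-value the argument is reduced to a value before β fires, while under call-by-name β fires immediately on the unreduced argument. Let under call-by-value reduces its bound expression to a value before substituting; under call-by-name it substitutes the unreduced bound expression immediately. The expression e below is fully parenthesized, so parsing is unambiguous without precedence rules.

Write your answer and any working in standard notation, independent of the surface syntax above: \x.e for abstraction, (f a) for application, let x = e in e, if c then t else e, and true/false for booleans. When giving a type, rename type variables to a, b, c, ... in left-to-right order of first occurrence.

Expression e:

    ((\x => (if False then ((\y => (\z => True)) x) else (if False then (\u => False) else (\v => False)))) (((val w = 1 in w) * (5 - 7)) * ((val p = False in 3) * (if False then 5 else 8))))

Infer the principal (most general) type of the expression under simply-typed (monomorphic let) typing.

Trace:
  unify Bool ~ Bool
\z._ : c -> Bool
\y._ : b -> c -> Bool
x : a
  unify b -> c -> Bool ~ a -> d
  unify b ~ a
  unify c -> Bool ~ d
_ _ : c -> Bool
  unify Bool ~ Bool
\u._ : e -> Bool
\v._ : f -> Bool
  unify e -> Bool ~ f -> Bool
  unify e ~ f
  unify Bool ~ Bool
  unify c -> Bool ~ f -> Bool
  unify c ~ f
  unify Bool ~ Bool
\x._ : a -> f -> Bool
let w : Int
w : Int
  unify Int ~ Int
  unify Int ~ Int
  unify Int ~ Int
  unify Int ~ Int
  unify Int ~ Int
let p : Bool
  unify Int ~ Int
  unify Bool ~ Bool
  unify Int ~ Int
  unify Int ~ Int
  unify Int ~ Int
  unify a -> f -> Bool ~ Int -> g
  unify a ~ Int
  unify f -> Bool ~ g
_ _ : f -> Bool

Answer: a -> Bool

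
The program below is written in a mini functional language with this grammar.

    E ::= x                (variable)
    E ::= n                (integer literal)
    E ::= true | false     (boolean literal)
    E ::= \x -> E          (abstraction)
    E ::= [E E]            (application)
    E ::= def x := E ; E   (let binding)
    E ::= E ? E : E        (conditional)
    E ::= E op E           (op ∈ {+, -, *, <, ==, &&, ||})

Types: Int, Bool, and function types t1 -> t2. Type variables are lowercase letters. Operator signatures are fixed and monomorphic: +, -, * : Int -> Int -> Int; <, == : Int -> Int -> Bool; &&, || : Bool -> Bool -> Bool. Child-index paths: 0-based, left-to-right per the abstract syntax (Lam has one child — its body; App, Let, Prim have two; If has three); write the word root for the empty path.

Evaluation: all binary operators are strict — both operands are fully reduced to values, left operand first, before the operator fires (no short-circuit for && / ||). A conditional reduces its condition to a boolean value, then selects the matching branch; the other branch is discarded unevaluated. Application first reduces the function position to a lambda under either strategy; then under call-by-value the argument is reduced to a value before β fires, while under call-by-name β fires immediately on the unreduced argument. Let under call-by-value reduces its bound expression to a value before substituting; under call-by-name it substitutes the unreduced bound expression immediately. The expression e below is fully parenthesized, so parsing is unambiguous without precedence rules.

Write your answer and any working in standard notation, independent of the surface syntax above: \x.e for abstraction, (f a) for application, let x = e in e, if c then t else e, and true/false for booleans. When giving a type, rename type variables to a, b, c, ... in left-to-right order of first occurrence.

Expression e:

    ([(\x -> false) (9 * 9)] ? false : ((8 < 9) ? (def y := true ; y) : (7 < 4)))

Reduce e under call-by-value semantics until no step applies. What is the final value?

Trace:
step 0: (if ((\x.false) (9 * 9)) then false else (if (8 < 9) then (let y = true in y) else (7 < 4)))
step 1: [delta@0.1] (if ((\x.false) 81) then false else (if (8 < 9) then (let y = true in y) else (7 < 4)))
step 2: [beta@0] (if false then false else (if (8 < 9) then (let y = true in y) else (7 < 4)))
step 3: [if@root] (if (8 < 9) then (let y = true in y) else (7 < 4))
step 4: [delta@0] (if true then (let y = true in y) else (7 < 4))
step 5: [if@root] (let y = true in y)
step 6: [let@root] true

Answer: true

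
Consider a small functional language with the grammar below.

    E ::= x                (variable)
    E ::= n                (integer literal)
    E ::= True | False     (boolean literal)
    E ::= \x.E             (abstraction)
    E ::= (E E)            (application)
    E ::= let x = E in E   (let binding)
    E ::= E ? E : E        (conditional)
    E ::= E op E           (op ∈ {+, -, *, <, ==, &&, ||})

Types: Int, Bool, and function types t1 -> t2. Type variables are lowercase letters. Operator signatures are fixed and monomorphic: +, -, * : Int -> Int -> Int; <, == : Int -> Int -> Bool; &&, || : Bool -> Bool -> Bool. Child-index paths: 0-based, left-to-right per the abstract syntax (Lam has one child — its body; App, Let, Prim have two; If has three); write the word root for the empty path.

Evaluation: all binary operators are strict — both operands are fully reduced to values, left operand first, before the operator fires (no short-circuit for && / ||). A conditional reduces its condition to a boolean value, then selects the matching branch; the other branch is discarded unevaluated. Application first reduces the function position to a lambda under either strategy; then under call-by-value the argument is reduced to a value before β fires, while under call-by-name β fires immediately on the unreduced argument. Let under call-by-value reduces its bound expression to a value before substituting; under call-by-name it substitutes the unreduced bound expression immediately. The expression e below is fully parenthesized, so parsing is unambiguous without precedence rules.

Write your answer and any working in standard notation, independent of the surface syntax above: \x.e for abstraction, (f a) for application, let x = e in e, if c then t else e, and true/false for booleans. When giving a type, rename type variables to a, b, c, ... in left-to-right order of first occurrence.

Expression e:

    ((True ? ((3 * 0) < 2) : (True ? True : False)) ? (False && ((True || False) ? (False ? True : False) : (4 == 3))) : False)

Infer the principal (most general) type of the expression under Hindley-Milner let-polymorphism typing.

Working:
  unify Bool ~ Bool
  unify Int ~ Int
  unify Int ~ Int
  unify Int ~ Int
  unify Int ~ Int
  unify Bool ~ Bool
  unify Bool ~ Bool
  unify Bool ~ Bool
  unify Bool ~ Bool
  unify Bool ~ Bool
  unify Bool ~ Bool
  unify Bool ~ Bool
  unify Bool ~ Bool
  unify Bool ~ Bool
  unify Bool ~ Bool
  unify Int ~ Int
  unify Int ~ Int
  unify Bool ~ Bool
  unify Bool ~ Bool
  unify Bool ~ Bool

Answer: Bool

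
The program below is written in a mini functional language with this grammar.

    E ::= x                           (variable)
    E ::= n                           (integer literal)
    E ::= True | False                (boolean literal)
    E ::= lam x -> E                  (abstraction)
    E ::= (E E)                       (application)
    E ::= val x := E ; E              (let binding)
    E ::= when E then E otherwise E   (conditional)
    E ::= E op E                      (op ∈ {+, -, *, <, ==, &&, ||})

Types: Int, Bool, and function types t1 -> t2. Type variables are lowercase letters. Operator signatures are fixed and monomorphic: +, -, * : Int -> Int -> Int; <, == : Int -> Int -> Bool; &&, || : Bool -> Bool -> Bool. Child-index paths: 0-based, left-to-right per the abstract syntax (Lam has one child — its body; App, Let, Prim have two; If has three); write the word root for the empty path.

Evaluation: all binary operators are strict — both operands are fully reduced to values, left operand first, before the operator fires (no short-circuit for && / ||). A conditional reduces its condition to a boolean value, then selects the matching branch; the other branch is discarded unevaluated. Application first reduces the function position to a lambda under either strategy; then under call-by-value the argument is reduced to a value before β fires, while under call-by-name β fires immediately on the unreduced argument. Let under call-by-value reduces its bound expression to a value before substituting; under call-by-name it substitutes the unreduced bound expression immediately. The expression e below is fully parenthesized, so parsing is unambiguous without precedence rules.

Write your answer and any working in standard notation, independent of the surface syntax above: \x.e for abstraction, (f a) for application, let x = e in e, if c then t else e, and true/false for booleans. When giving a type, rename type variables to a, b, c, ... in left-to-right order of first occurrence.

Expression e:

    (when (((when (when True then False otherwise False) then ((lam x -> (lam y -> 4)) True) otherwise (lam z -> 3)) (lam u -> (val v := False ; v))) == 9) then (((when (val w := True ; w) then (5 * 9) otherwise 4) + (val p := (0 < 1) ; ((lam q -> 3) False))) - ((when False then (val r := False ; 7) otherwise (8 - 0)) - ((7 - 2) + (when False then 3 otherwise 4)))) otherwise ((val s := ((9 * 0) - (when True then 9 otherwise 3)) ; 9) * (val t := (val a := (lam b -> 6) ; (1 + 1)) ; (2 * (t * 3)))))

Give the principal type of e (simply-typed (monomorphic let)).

Answer: Int

Working:
  unify Bool ~ Bool
  unify Bool ~ Bool
  unify Bool ~ Bool
\y._ : b -> Int
\x._ : a -> b -> Int
  unify a -> b -> Int ~ Bool -> c
  unify a ~ Bool
  unify b -> Int ~ c
_ _ : b -> Int
\z._ : d -> Int
  unify b -> Int ~ d -> Int
  unify b ~ d
  unify Int ~ Int
let v : Bool
v : Bool
\u._ : e -> Bool
  unify d -> Int ~ (e -> Bool) -> f
  unify d ~ e -> Bool
  unify Int ~ f
_ _ : Int
  unify Int ~ Int
  unify Int ~ Int
  unify Bool ~ Bool
let w : Bool
w : Bool
  unify Bool ~ Bool
  unify Int ~ Int
  unify Int ~ Int
  unify Int ~ Int
  unify Int ~ Int
  unify Int ~ Int
  unify Int ~ Int
let p : Bool
\q._ : g -> Int
  unify g -> Int ~ Bool -> h
  unify g ~ Bool
  unify Int ~ h
_ _ : Int
  unify Int ~ Int
  unify Int ~ Int
  unify Bool ~ Bool
let r : Bool
  unify Int ~ Int
  unify Int ~ Int
  unify Int ~ Int
  unify Int ~ Int
  unify Int ~ Int
  unify Int ~ Int
  unify Int ~ Int
  unify Bool ~ Bool
  unify Int ~ Int
  unify Int ~ Int
  unify Int ~ Int
  unify Int ~ Int
  unify Int ~ Int
  unify Int ~ Int
  unify Int ~ Int
  unify Bool ~ Bool
  unify Int ~ Int
  unify Int ~ Int
let s : Int
  unify Int ~ Int
\b._ : i -> Int
let a : i -> Int
  unify Int ~ Int
  unify Int ~ Int
let t : Int
  unify Int ~ Int
t : Int
  unify Int ~ Int
  unify Int ~ Int
  unify Int ~ Int
  unify Int ~ Int
  unify Int ~ Int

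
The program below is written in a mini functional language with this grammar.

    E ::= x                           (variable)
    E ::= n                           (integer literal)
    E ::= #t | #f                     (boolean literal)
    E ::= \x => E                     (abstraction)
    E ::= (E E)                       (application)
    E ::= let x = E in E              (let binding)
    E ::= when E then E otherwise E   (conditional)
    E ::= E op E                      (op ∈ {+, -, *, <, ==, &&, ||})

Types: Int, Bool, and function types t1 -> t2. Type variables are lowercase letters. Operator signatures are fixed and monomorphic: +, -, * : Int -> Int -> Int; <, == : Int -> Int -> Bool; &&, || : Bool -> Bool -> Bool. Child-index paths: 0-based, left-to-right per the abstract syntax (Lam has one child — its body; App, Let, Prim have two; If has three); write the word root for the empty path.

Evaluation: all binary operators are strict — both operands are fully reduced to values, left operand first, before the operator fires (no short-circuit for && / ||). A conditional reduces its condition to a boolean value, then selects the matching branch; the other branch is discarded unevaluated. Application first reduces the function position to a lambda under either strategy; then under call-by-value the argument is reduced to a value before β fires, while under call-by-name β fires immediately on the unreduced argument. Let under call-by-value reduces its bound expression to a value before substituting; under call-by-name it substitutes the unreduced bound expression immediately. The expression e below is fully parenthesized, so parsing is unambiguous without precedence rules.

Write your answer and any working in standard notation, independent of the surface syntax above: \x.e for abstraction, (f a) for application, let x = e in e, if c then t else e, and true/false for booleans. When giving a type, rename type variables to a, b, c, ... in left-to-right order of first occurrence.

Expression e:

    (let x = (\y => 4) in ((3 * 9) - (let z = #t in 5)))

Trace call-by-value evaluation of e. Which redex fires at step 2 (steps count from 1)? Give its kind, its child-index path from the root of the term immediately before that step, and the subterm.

Answer: delta at 0 : (3 * 9)

Trace:
step 0: (let x = (\y.4) in ((3 * 9) - (let z = true in 5)))
step 1: [let@root] ((3 * 9) - (let z = true in 5))
step 2: [delta@0] (27 - (let z = true in 5))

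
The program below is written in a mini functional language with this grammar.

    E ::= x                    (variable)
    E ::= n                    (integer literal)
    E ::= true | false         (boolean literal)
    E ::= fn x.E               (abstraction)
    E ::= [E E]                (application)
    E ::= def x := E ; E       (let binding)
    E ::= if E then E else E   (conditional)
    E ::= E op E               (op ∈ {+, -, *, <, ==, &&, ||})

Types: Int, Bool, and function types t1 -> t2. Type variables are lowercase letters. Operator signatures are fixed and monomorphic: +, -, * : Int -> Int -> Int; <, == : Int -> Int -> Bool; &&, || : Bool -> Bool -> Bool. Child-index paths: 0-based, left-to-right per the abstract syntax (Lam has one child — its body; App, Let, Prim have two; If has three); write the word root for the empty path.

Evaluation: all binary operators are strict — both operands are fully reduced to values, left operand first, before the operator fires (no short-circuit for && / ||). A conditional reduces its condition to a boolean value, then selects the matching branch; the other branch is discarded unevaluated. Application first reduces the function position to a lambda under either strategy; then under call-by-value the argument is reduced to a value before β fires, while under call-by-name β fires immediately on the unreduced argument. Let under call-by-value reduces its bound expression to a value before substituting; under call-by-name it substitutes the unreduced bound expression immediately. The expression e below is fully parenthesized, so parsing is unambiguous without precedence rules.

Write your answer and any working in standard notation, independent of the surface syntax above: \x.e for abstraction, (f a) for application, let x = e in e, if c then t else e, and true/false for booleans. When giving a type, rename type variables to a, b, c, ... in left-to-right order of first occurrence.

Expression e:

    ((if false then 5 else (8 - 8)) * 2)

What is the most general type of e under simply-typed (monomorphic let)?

Answer: Int

Trace:
  unify Bool ~ Bool
  unify Int ~ Int
  unify Int ~ Int
  unify Int ~ Int
  unify Int ~ Int
  unify Int ~ Int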